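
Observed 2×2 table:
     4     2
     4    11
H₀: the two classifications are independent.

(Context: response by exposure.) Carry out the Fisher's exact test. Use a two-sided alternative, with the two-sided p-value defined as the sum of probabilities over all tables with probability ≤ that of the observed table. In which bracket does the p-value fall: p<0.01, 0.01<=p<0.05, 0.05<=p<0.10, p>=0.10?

p-value bracket: p>=0.10

Margins: r₁=6, r₂=15, c₁=8, c₂=13, n=21
p_obs = C(6,4)·C(15,4)/C(21,8); sum pmf over tables with pmf ≤ p_obs
p-value (two-sided) = 0.14617
→ bracket: p>=0.10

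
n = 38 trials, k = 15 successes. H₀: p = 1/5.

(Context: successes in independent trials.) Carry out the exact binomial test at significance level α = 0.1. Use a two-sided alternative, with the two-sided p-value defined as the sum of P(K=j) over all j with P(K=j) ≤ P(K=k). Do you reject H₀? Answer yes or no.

reject H₀: yes

Exact binomial: n=38, k=15, p₀=1/5=0.2000
P(X=j) = C(n,j)·p₀^j·(1−p₀)^(n−j); p = Σ P(X=j) over j with P(X=j) ≤ P(X=15)
p-value (two-sided) = 0.00673
At α=0.1: p < α → reject H₀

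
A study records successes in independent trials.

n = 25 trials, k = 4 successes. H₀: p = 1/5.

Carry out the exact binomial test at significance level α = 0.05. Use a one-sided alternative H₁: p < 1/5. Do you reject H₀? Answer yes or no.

reject H₀: no

Exact binomial: n=25, k=4, p₀=1/5=0.2000
P(X≤4) from Σ C(n,i)·p₀^i·(1−p₀)^(n−i)
p-value (one-sided, H₁ less) = 0.42067
At α=0.05: p ≥ α → fail to reject H₀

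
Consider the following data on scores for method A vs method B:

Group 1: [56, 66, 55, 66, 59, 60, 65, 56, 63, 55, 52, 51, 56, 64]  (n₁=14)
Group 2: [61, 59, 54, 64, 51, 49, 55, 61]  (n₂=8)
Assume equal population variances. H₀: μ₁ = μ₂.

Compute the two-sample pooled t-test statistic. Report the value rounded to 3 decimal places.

test statistic = 0.911

x̄₁=58.857, s₁=5.172, n₁=14
x̄₂=56.750, s₂=5.312, n₂=8
s_p² = [13·5.172² + 7·5.312²]/20 = 27.2607
SE = √(s_p²·(1/14+1/8)) = 2.3140
t = (58.857−56.750)/2.3140 = 0.9106
df = 20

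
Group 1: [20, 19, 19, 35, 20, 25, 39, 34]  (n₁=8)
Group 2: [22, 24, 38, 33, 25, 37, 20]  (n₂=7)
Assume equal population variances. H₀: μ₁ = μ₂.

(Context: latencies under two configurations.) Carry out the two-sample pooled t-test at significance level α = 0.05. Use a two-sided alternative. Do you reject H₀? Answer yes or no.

reject H₀: no

x̄₁=26.375, s₁=8.314, n₁=8
x̄₂=28.429, s₂=7.413, n₂=7
s_p² = [7·8.314² + 6·7.413²]/13 = 62.5838
SE = √(s_p²·(1/8+1/7)) = 4.0943
t = (26.375−28.429)/4.0943 = -0.5016
df = 13
p-value (two-sided) = 0.62436
At α=0.05: p ≥ α → fail to reject H₀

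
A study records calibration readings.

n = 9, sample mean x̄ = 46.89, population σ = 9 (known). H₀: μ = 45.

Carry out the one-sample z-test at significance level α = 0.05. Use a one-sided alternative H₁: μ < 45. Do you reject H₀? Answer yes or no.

reject H₀: no

SE = σ/√n = 9/√9 = 3.0000
z = (x̄−μ₀)/SE = (46.89−45)/3.0000 = 0.6300
p-value (one-sided, H₁ less) = 0.73565
At α=0.05: p ≥ α → fail to reject H₀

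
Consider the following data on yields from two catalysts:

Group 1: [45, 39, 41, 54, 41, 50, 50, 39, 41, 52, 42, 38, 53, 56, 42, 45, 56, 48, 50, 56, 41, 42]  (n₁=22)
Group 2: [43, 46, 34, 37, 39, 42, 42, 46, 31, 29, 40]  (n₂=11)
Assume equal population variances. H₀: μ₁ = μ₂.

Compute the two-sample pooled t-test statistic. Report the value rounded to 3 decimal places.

x̄₁=46.409, s₁=6.208, n₁=22
x̄₂=39.000, s₂=5.710, n₂=11
s_p² = [21·6.208² + 10·5.710²]/31 = 36.6232
SE = √(s_p²·(1/22+1/11)) = 2.2347
t = (46.409−39.000)/2.2347 = 3.3154
df = 31

test statistic = 3.315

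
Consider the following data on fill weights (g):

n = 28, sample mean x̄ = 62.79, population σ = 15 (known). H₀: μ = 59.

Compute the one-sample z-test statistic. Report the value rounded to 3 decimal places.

SE = σ/√n = 15/√28 = 2.8347
z = (x̄−μ₀)/SE = (62.79−59)/2.8347 = 1.3370

test statistic = 1.337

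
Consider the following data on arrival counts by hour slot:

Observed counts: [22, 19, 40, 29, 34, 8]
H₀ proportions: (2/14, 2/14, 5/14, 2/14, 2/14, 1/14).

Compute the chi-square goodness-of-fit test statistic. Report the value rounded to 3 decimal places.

n = 152; E_i = n·p_i = [21.71, 21.71, 54.29, 21.71, 21.71, 10.86]
χ² = (22−21.71)²/21.71 + (19−21.71)²/21.71 + (40−54.29)²/54.29 + (29−21.71)²/21.71 + (34−21.71)²/21.71 + (8−10.86)²/10.86 = 14.2500
df = 5

test statistic = 14.250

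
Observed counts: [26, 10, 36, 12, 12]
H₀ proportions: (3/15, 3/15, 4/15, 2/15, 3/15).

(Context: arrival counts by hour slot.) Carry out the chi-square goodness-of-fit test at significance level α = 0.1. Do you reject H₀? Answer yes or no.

n = 96; E_i = n·p_i = [19.20, 19.20, 25.60, 12.80, 19.20]
χ² = (26−19.20)²/19.20 + (10−19.20)²/19.20 + (36−25.60)²/25.60 + (12−12.80)²/12.80 + (12−19.20)²/19.20 = 13.7917
df = 4
p-value (upper-tail) = 0.00799
At α=0.1: p < α → reject H₀

reject H₀: yes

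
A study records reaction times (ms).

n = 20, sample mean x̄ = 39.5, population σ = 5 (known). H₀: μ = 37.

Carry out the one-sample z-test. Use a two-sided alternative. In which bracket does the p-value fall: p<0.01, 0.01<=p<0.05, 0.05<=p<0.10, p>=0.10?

SE = σ/√n = 5/√20 = 1.1180
z = (x̄−μ₀)/SE = (39.5−37)/1.1180 = 2.2361
p-value (two-sided) = 0.02535
→ bracket: 0.01<=p<0.05

p-value bracket: 0.01<=p<0.05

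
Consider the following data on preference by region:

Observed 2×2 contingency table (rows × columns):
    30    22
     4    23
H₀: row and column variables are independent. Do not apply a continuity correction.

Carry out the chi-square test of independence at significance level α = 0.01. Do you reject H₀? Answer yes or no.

reject H₀: yes

Row totals [52, 27], col totals [34, 45], n=79
χ² = (30−22.38)²/22.38 + (22−29.62)²/29.62 + (4−11.62)²/11.62 + (23−15.38)²/15.38 = 13.3279
df = 1
p-value (upper-tail) = 0.00026
At α=0.01: p < α → reject H₀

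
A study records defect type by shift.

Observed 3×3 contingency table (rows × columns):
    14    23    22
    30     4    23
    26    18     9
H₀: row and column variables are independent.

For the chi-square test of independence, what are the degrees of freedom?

degrees of freedom = 4

df = (r−1)(c−1) = (3−1)·(3−1) = 4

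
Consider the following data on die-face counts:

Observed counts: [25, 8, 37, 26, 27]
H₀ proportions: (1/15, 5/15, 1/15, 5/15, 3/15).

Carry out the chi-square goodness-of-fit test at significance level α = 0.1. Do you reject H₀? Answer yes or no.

n = 123; E_i = n·p_i = [8.20, 41.00, 8.20, 41.00, 24.60]
χ² = (25−8.20)²/8.20 + (8−41.00)²/41.00 + (37−8.20)²/8.20 + (26−41.00)²/41.00 + (27−24.60)²/24.60 = 167.8537
df = 4
p-value (upper-tail) = 0.00000
At α=0.1: p < α → reject H₀

reject H₀: yes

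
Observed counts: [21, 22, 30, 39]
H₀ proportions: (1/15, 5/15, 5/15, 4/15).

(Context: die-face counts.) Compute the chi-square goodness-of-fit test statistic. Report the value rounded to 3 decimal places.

test statistic = 35.060

n = 112; E_i = n·p_i = [7.47, 37.33, 37.33, 29.87]
χ² = (21−7.47)²/7.47 + (22−37.33)²/37.33 + (30−37.33)²/37.33 + (39−29.87)²/29.87 = 35.0603
df = 3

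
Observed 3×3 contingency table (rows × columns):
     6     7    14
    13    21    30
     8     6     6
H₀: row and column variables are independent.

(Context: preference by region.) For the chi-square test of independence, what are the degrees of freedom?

degrees of freedom = 4

df = (r−1)(c−1) = (3−1)·(3−1) = 4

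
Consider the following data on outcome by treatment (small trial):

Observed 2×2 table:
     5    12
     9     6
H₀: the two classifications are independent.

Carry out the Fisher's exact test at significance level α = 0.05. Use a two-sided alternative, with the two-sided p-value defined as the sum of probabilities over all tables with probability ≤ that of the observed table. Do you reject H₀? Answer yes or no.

Margins: r₁=17, r₂=15, c₁=14, c₂=18, n=32
p_obs = C(17,5)·C(15,9)/C(32,14); sum pmf over tables with pmf ≤ p_obs
p-value (two-sided) = 0.15267
At α=0.05: p ≥ α → fail to reject H₀

reject H₀: no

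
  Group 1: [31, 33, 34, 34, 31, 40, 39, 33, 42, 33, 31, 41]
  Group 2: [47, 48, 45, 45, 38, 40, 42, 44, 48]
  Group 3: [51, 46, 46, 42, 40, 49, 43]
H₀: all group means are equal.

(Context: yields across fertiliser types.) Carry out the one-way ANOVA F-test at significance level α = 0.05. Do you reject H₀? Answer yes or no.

Group means [35.17, 44.11, 45.29], grand mean 40.571
SSB = Σnᵢ(x̄ᵢ−x̄)² = 618.873; SSW = ΣΣ(x−x̄ᵢ)² = 377.984
MSB = 618.873/2 = 309.4365; MSW = 377.984/25 = 15.1194
F = MSB/MSW = 20.4662
df = (2, 25)
p-value (upper-tail) = 0.00001
At α=0.05: p < α → reject H₀

reject H₀: yes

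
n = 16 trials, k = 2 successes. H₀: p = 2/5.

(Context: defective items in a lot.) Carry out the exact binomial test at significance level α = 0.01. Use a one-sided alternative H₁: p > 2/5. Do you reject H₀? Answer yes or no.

reject H₀: no

Exact binomial: n=16, k=2, p₀=2/5=0.4000
P(X≥2) from Σ C(n,i)·p₀^i·(1−p₀)^(n−i)
p-value (one-sided, H₁ greater) = 0.99671
At α=0.01: p ≥ α → fail to reject H₀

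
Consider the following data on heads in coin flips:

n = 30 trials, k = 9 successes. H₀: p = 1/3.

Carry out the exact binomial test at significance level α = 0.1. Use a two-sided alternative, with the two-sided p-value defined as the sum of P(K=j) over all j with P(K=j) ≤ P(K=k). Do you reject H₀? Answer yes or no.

reject H₀: no

Exact binomial: n=30, k=9, p₀=1/3=0.3333
P(X=j) = C(n,j)·p₀^j·(1−p₀)^(n−j); p = Σ P(X=j) over j with P(X=j) ≤ P(X=9)
p-value (two-sided) = 0.84698
At α=0.1: p ≥ α → fail to reject H₀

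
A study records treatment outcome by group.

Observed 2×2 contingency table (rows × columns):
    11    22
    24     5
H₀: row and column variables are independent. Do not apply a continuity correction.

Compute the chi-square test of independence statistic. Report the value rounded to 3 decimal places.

Row totals [33, 29], col totals [35, 27], n=62
χ² = (11−18.63)²/18.63 + (22−14.37)²/14.37 + (24−16.37)²/16.37 + (5−12.63)²/12.63 = 15.3381
df = 1

test statistic = 15.338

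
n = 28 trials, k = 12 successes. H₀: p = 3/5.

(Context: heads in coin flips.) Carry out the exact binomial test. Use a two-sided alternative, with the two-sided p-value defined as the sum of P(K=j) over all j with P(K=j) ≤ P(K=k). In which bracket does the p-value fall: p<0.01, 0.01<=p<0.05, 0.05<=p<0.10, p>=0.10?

Exact binomial: n=28, k=12, p₀=3/5=0.6000
P(X=j) = C(n,j)·p₀^j·(1−p₀)^(n−j); p = Σ P(X=j) over j with P(X=j) ≤ P(X=12)
p-value (two-sided) = 0.08140
→ bracket: 0.05<=p<0.10

p-value bracket: 0.05<=p<0.10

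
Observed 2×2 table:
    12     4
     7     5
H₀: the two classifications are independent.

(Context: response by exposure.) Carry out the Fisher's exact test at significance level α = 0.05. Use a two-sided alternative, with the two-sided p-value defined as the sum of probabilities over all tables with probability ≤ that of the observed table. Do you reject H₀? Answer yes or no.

reject H₀: no

Margins: r₁=16, r₂=12, c₁=19, c₂=9, n=28
p_obs = C(16,12)·C(12,7)/C(28,19); sum pmf over tables with pmf ≤ p_obs
p-value (two-sided) = 0.43188
At α=0.05: p ≥ α → fail to reject H₀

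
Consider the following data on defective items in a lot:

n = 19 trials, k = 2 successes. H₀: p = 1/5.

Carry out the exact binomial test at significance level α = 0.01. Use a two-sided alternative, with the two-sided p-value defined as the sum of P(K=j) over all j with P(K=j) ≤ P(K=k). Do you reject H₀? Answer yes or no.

reject H₀: no

Exact binomial: n=19, k=2, p₀=1/5=0.2000
P(X=j) = C(n,j)·p₀^j·(1−p₀)^(n−j); p = Σ P(X=j) over j with P(X=j) ≤ P(X=2)
p-value (two-sided) = 0.39995
At α=0.01: p ≥ α → fail to reject H₀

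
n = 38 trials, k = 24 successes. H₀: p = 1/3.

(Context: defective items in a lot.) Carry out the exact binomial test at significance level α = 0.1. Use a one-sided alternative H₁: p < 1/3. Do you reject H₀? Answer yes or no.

Exact binomial: n=38, k=24, p₀=1/3=0.3333
P(X≤24) from Σ C(n,i)·p₀^i·(1−p₀)^(n−i)
p-value (one-sided, H₁ less) = 0.99996
At α=0.1: p ≥ α → fail to reject H₀

reject H₀: no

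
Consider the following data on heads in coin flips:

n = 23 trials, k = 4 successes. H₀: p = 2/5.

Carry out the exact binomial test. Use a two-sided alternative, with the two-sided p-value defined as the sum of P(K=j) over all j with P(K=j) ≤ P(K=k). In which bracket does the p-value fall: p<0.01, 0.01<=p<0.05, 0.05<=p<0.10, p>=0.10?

p-value bracket: 0.01<=p<0.05

Exact binomial: n=23, k=4, p₀=2/5=0.4000
P(X=j) = C(n,j)·p₀^j·(1−p₀)^(n−j); p = Σ P(X=j) over j with P(X=j) ≤ P(X=4)
p-value (two-sided) = 0.03179
→ bracket: 0.01<=p<0.05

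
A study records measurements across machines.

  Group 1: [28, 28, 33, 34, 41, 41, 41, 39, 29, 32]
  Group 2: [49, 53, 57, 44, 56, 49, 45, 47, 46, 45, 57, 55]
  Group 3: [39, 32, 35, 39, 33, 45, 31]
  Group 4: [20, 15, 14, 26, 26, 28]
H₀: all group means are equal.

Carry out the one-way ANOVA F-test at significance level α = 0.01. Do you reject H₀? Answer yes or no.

reject H₀: yes

Group means [34.60, 50.25, 36.29, 21.50], grand mean 38.057
SSB = Σnᵢ(x̄ᵢ−x̄)² = 3570.307; SSW = ΣΣ(x−x̄ᵢ)² = 883.579
MSB = 3570.307/3 = 1190.1024; MSW = 883.579/31 = 28.5025
F = MSB/MSW = 41.7543
df = (3, 31)
p-value (upper-tail) = 0.00000
At α=0.01: p < α → reject H₀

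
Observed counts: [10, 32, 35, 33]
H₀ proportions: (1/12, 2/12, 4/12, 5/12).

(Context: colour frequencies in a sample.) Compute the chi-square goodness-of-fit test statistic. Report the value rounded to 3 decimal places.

test statistic = 13.933

n = 110; E_i = n·p_i = [9.17, 18.33, 36.67, 45.83]
χ² = (10−9.17)²/9.17 + (32−18.33)²/18.33 + (35−36.67)²/36.67 + (33−45.83)²/45.83 = 13.9327
df = 3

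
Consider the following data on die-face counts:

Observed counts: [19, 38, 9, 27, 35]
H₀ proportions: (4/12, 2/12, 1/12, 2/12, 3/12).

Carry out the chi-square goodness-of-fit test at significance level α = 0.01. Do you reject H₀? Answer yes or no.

n = 128; E_i = n·p_i = [42.67, 21.33, 10.67, 21.33, 32.00]
χ² = (19−42.67)²/42.67 + (38−21.33)²/21.33 + (9−10.67)²/10.67 + (27−21.33)²/21.33 + (35−32.00)²/32.00 = 28.1953
df = 4
p-value (upper-tail) = 0.00001
At α=0.01: p < α → reject H₀

reject H₀: yes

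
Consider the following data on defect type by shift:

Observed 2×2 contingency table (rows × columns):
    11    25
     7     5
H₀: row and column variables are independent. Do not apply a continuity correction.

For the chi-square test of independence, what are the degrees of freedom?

df = (r−1)(c−1) = (2−1)·(2−1) = 1

degrees of freedom = 1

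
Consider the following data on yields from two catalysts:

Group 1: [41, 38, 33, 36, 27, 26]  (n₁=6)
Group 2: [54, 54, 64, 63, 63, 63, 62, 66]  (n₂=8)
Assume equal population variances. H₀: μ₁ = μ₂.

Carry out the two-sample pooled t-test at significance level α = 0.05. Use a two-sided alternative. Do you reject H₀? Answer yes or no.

x̄₁=33.500, s₁=6.025, n₁=6
x̄₂=61.125, s₂=4.549, n₂=8
s_p² = [5·6.025² + 7·4.549²]/12 = 27.1979
SE = √(s_p²·(1/6+1/8)) = 2.8165
t = (33.500−61.125)/2.8165 = -9.8082
df = 12
p-value (two-sided) = 0.00000
At α=0.05: p < α → reject H₀

reject H₀: yes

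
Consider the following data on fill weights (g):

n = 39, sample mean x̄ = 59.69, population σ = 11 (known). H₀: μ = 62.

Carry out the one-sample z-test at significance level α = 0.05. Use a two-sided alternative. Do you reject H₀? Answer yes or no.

reject H₀: no

SE = σ/√n = 11/√39 = 1.7614
z = (x̄−μ₀)/SE = (59.69−62)/1.7614 = -1.3114
p-value (two-sided) = 0.18971
At α=0.05: p ≥ α → fail to reject H₀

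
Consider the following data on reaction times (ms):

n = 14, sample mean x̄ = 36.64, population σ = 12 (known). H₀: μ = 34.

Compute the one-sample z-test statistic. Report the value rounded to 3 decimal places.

SE = σ/√n = 12/√14 = 3.2071
z = (x̄−μ₀)/SE = (36.64−34)/3.2071 = 0.8232

test statistic = 0.823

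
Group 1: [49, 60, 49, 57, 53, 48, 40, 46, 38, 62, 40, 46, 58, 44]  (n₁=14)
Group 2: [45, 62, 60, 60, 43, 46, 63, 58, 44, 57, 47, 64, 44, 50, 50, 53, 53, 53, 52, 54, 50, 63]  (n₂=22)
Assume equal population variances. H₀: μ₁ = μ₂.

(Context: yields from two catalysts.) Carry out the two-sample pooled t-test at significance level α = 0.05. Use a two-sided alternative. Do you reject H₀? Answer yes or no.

reject H₀: no

x̄₁=49.286, s₁=7.730, n₁=14
x̄₂=53.227, s₂=6.831, n₂=22
s_p² = [13·7.730² + 21·6.831²]/34 = 51.6683
SE = √(s_p²·(1/14+1/22)) = 2.4575
t = (49.286−53.227)/2.4575 = -1.6039
df = 34
p-value (two-sided) = 0.11798
At α=0.05: p ≥ α → fail to reject H₀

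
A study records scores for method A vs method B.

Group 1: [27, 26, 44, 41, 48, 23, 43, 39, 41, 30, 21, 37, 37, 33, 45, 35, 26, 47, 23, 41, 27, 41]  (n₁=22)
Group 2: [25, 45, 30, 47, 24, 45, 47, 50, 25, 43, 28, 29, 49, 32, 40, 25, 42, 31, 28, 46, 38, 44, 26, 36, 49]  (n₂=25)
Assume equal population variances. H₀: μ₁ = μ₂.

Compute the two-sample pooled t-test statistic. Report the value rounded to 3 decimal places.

test statistic = -0.665

x̄₁=35.227, s₁=8.530, n₁=22
x̄₂=36.960, s₂=9.231, n₂=25
s_p² = [21·8.530² + 24·9.231²]/45 = 79.3961
SE = √(s_p²·(1/22+1/25)) = 2.6048
t = (35.227−36.960)/2.6048 = -0.6652
df = 45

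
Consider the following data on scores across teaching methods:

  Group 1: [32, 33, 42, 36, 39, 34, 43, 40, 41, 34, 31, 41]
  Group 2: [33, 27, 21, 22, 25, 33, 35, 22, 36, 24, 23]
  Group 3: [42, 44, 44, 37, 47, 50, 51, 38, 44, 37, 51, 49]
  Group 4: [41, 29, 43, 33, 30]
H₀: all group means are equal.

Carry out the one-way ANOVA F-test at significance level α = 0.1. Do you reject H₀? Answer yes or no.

Group means [37.17, 27.36, 44.50, 35.20], grand mean 36.425
SSB = Σnᵢ(x̄ᵢ−x̄)² = 1699.763; SSW = ΣΣ(x−x̄ᵢ)² = 1000.012
MSB = 1699.763/3 = 566.5876; MSW = 1000.012/36 = 27.7781
F = MSB/MSW = 20.3969
df = (3, 36)
p-value (upper-tail) = 0.00000
At α=0.1: p < α → reject H₀

reject H₀: yes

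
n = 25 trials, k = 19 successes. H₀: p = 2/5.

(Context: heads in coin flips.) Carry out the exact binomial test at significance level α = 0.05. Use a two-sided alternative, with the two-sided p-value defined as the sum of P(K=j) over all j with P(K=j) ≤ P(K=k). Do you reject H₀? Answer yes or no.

reject H₀: yes

Exact binomial: n=25, k=19, p₀=2/5=0.4000
P(X=j) = C(n,j)·p₀^j·(1−p₀)^(n−j); p = Σ P(X=j) over j with P(X=j) ≤ P(X=19)
p-value (two-sided) = 0.00033
At α=0.05: p < α → reject H₀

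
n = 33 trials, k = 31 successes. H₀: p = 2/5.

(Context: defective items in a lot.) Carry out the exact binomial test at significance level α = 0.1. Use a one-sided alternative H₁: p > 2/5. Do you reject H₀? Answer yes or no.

reject H₀: yes

Exact binomial: n=33, k=31, p₀=2/5=0.4000
P(X≥31) from Σ C(n,i)·p₀^i·(1−p₀)^(n−i)
p-value (one-sided, H₁ greater) = 0.00000
At α=0.1: p < α → reject H₀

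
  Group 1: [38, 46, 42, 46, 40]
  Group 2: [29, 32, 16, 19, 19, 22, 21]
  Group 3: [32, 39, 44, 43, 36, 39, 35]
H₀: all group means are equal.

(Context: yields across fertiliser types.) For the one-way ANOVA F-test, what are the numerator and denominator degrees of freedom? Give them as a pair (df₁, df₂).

degrees of freedom = [2, 16]

k = 3 groups, N = 19 total
df = (k−1, N−k) = (3−1, 19−3) = (2, 16)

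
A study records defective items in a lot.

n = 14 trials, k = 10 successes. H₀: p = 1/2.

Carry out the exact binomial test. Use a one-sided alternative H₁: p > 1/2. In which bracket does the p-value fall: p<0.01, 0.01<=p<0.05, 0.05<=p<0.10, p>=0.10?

p-value bracket: 0.05<=p<0.10

Exact binomial: n=14, k=10, p₀=1/2=0.5000
P(X≥10) from Σ C(n,i)·p₀^i·(1−p₀)^(n−i)
p-value (one-sided, H₁ greater) = 0.08978
→ bracket: 0.05<=p<0.10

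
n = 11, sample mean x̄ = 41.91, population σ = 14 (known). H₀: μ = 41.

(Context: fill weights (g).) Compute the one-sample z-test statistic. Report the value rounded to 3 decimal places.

SE = σ/√n = 14/√11 = 4.2212
z = (x̄−μ₀)/SE = (41.91−41)/4.2212 = 0.2156

test statistic = 0.216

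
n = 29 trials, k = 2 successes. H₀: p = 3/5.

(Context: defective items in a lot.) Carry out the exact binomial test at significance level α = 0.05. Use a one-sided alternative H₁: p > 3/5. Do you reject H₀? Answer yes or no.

reject H₀: no

Exact binomial: n=29, k=2, p₀=3/5=0.6000
P(X≥2) from Σ C(n,i)·p₀^i·(1−p₀)^(n−i)
p-value (one-sided, H₁ greater) = 1.00000
At α=0.05: p ≥ α → fail to reject H₀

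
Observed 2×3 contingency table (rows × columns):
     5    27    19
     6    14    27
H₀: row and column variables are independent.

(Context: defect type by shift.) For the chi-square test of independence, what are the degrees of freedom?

degrees of freedom = 2

df = (r−1)(c−1) = (2−1)·(3−1) = 2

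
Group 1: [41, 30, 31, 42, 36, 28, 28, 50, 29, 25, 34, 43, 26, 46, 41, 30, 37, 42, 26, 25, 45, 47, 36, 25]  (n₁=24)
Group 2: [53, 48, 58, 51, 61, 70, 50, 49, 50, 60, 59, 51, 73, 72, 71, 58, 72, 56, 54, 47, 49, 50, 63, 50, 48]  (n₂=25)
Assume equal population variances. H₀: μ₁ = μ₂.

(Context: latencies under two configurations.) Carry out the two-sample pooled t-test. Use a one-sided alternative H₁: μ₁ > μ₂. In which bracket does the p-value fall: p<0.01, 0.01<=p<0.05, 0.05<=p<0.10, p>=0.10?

x̄₁=35.125, s₁=8.056, n₁=24
x̄₂=56.920, s₂=8.713, n₂=25
s_p² = [23·8.056² + 24·8.713²]/47 = 70.5205
SE = √(s_p²·(1/24+1/25)) = 2.3998
t = (35.125−56.920)/2.3998 = -9.0819
df = 47
p-value (one-sided, H₁ greater) = 1.00000
→ bracket: p>=0.10

p-value bracket: p>=0.10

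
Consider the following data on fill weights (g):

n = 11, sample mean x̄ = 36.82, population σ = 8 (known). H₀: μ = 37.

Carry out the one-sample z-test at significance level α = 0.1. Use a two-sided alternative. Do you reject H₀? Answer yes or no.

SE = σ/√n = 8/√11 = 2.4121
z = (x̄−μ₀)/SE = (36.82−37)/2.4121 = -0.0746
p-value (two-sided) = 0.94051
At α=0.1: p ≥ α → fail to reject H₀

reject H₀: no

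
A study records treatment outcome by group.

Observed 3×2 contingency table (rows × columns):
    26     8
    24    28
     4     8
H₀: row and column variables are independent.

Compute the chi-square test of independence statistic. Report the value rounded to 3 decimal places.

test statistic = 10.257

Row totals [34, 52, 12], col totals [54, 44], n=98
χ² = (26−18.73)²/18.73 + (8−15.27)²/15.27 + (24−28.65)²/28.65 + (28−23.35)²/23.35 + (4−6.61)²/6.61 + (8−5.39)²/5.39 = 10.2568
df = 2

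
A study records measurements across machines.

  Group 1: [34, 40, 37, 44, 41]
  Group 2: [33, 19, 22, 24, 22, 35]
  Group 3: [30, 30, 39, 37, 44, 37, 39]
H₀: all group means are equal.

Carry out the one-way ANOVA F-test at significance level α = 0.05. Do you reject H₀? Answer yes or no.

reject H₀: yes

Group means [39.20, 25.83, 36.57], grand mean 33.722
SSB = Σnᵢ(x̄ᵢ−x̄)² = 580.263; SSW = ΣΣ(x−x̄ᵢ)² = 427.348
MSB = 580.263/2 = 290.1317; MSW = 427.348/15 = 28.4898
F = MSB/MSW = 10.1837
df = (2, 15)
p-value (upper-tail) = 0.00161
At α=0.05: p < α → reject H₀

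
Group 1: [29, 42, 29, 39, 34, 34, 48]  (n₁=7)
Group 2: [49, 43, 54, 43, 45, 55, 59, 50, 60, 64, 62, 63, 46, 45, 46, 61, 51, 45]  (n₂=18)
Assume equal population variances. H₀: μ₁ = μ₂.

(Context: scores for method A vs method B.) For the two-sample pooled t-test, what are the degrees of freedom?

df = n₁ + n₂ − 2 = 7 + 18 − 2 = 23

degrees of freedom = 23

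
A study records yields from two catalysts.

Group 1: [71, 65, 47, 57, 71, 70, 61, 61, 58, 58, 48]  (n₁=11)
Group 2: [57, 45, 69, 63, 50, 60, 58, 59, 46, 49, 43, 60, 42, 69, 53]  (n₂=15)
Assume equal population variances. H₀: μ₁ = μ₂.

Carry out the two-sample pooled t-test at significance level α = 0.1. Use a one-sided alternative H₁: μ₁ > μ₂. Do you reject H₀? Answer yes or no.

reject H₀: yes

x̄₁=60.636, s₁=8.334, n₁=11
x̄₂=54.867, s₂=8.839, n₂=15
s_p² = [10·8.334² + 14·8.839²]/24 = 74.5116
SE = √(s_p²·(1/11+1/15)) = 3.4265
t = (60.636−54.867)/3.4265 = 1.6838
df = 24
p-value (one-sided, H₁ greater) = 0.05259
At α=0.1: p < α → reject H₀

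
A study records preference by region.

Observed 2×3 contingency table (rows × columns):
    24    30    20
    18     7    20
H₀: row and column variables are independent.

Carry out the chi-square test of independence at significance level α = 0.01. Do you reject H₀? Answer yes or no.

Row totals [74, 45], col totals [42, 37, 40], n=119
χ² = (24−26.12)²/26.12 + (30−23.01)²/23.01 + (20−24.87)²/24.87 + (18−15.88)²/15.88 + (7−13.99)²/13.99 + (20−15.13)²/15.13 = 8.5978
df = 2
p-value (upper-tail) = 0.01358
At α=0.01: p ≥ α → fail to reject H₀

reject H₀: no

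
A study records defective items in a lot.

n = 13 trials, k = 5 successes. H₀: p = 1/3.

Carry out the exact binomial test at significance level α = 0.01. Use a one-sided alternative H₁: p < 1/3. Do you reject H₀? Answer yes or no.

reject H₀: no

Exact binomial: n=13, k=5, p₀=1/3=0.3333
P(X≤5) from Σ C(n,i)·p₀^i·(1−p₀)^(n−i)
p-value (one-sided, H₁ less) = 0.75869
At α=0.01: p ≥ α → fail to reject H₀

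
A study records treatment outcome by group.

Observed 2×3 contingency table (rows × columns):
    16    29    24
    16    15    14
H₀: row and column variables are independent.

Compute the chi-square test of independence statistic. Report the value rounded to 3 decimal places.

test statistic = 2.128

Row totals [69, 45], col totals [32, 44, 38], n=114
χ² = (16−19.37)²/19.37 + (29−26.63)²/26.63 + (24−23.00)²/23.00 + (16−12.63)²/12.63 + (15−17.37)²/17.37 + (14−15.00)²/15.00 = 2.1278
df = 2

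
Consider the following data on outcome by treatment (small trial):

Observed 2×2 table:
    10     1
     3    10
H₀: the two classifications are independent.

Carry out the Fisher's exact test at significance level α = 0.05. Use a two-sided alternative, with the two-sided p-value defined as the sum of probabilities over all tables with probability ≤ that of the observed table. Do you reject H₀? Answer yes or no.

Margins: r₁=11, r₂=13, c₁=13, c₂=11, n=24
p_obs = C(11,10)·C(13,3)/C(24,13); sum pmf over tables with pmf ≤ p_obs
p-value (two-sided) = 0.00135
At α=0.05: p < α → reject H₀

reject H₀: yes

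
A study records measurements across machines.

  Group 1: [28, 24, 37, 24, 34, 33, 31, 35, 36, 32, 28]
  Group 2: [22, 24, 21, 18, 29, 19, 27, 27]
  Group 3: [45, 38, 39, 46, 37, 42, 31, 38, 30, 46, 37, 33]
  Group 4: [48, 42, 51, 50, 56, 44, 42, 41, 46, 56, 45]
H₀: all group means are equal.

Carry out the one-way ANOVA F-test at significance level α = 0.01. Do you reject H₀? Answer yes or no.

reject H₀: yes

Group means [31.09, 23.38, 38.50, 47.36], grand mean 36.000
SSB = Σnᵢ(x̄ᵢ−x̄)² = 3035.670; SSW = ΣΣ(x−x̄ᵢ)² = 938.330
MSB = 3035.670/3 = 1011.8902; MSW = 938.330/38 = 24.6929
F = MSB/MSW = 40.9790
df = (3, 38)
p-value (upper-tail) = 0.00000
At α=0.01: p < α → reject H₀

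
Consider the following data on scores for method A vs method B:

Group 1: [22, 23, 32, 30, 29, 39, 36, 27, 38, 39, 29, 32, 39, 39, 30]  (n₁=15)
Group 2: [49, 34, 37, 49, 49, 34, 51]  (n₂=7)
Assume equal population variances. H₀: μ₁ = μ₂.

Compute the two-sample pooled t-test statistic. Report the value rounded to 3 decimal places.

x̄₁=32.267, s₁=5.849, n₁=15
x̄₂=43.286, s₂=7.847, n₂=7
s_p² = [14·5.849² + 6·7.847²]/20 = 42.4181
SE = √(s_p²·(1/15+1/7)) = 2.9812
t = (32.267−43.286)/2.9812 = -3.6962
df = 20

test statistic = -3.696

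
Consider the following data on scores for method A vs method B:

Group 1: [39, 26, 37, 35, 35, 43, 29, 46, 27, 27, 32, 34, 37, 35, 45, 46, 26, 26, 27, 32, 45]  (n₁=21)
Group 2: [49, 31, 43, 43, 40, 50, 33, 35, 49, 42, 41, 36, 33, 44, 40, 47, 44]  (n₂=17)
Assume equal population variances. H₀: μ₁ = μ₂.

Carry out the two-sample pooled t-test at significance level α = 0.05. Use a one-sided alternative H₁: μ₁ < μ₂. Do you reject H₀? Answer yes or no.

reject H₀: yes

x̄₁=34.714, s₁=7.135, n₁=21
x̄₂=41.176, s₂=5.929, n₂=17
s_p² = [20·7.135² + 16·5.929²]/36 = 43.9099
SE = √(s_p²·(1/21+1/17)) = 2.1619
t = (34.714−41.176)/2.1619 = -2.9891
df = 36
p-value (one-sided, H₁ less) = 0.00251
At α=0.05: p < α → reject H₀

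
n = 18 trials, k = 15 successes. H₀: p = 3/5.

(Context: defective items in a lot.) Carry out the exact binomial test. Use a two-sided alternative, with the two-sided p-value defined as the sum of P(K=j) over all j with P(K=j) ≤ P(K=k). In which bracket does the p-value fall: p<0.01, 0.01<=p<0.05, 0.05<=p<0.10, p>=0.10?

p-value bracket: 0.05<=p<0.10

Exact binomial: n=18, k=15, p₀=3/5=0.6000
P(X=j) = C(n,j)·p₀^j·(1−p₀)^(n−j); p = Σ P(X=j) over j with P(X=j) ≤ P(X=15)
p-value (two-sided) = 0.05306
→ bracket: 0.05<=p<0.10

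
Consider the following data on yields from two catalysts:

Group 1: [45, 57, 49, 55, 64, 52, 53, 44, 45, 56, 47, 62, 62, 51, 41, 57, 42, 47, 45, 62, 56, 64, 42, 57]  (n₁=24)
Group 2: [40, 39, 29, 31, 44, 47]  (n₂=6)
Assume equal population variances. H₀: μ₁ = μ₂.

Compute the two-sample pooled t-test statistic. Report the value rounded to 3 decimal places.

test statistic = 4.115

x̄₁=52.292, s₁=7.504, n₁=24
x̄₂=38.333, s₂=7.090, n₂=6
s_p² = [23·7.504² + 5·7.090²]/28 = 55.2247
SE = √(s_p²·(1/24+1/6)) = 3.3919
t = (52.292−38.333)/3.3919 = 4.1152
df = 28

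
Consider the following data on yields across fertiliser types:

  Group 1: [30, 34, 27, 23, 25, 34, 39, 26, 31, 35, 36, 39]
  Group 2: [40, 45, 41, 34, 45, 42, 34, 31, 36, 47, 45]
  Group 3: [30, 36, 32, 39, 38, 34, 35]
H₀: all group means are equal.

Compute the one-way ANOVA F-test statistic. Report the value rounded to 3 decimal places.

Group means [31.58, 40.00, 34.86], grand mean 35.433
SSB = Σnᵢ(x̄ᵢ−x̄)² = 409.593; SSW = ΣΣ(x−x̄ᵢ)² = 683.774
MSB = 409.593/2 = 204.7964; MSW = 683.774/27 = 25.3250
F = MSB/MSW = 8.0867
df = (2, 27)

test statistic = 8.087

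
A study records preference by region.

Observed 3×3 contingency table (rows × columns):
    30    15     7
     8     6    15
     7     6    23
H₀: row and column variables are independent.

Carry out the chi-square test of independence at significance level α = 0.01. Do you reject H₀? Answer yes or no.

reject H₀: yes

Row totals [52, 29, 36], col totals [45, 27, 45], n=117
χ² = (30−20.00)²/20.00 + (15−12.00)²/12.00 + (7−20.00)²/20.00 + (8−11.15)²/11.15 + (6−6.69)²/6.69 + (15−11.15)²/11.15 + (7−13.85)²/13.85 + (6−8.31)²/8.31 + (23−13.85)²/13.85 = 26.5674
df = 4
p-value (upper-tail) = 0.00002
At α=0.01: p < α → reject H₀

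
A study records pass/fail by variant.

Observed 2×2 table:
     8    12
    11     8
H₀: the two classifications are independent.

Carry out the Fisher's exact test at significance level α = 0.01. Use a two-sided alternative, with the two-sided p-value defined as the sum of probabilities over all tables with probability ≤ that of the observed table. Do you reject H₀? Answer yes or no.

reject H₀: no

Margins: r₁=20, r₂=19, c₁=19, c₂=20, n=39
p_obs = C(20,8)·C(19,11)/C(39,19); sum pmf over tables with pmf ≤ p_obs
p-value (two-sided) = 0.34307
At α=0.01: p ≥ α → fail to reject H₀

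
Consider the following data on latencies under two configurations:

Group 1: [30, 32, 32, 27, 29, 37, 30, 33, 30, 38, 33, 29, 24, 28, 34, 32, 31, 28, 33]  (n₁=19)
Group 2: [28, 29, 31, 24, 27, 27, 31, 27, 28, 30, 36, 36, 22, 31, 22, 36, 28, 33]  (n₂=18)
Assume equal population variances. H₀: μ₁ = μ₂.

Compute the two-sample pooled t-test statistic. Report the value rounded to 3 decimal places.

x̄₁=31.053, s₁=3.358, n₁=19
x̄₂=29.222, s₂=4.292, n₂=18
s_p² = [18·3.358² + 17·4.292²]/35 = 14.7445
SE = √(s_p²·(1/19+1/18)) = 1.2630
t = (31.053−29.222)/1.2630 = 1.4493
df = 35

test statistic = 1.449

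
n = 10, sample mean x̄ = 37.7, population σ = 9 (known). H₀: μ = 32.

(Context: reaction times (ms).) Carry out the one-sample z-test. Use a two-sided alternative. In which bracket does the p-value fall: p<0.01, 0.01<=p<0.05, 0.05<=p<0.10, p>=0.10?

SE = σ/√n = 9/√10 = 2.8460
z = (x̄−μ₀)/SE = (37.7−32)/2.8460 = 2.0028
p-value (two-sided) = 0.04520
→ bracket: 0.01<=p<0.05

p-value bracket: 0.01<=p<0.05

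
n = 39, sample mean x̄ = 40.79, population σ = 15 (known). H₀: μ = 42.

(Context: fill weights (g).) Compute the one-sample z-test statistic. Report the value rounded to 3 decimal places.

SE = σ/√n = 15/√39 = 2.4019
z = (x̄−μ₀)/SE = (40.79−42)/2.4019 = -0.5038

test statistic = -0.504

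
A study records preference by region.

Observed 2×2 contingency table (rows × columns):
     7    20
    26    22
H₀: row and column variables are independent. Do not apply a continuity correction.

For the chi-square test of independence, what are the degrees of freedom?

degrees of freedom = 1

df = (r−1)(c−1) = (2−1)·(2−1) = 1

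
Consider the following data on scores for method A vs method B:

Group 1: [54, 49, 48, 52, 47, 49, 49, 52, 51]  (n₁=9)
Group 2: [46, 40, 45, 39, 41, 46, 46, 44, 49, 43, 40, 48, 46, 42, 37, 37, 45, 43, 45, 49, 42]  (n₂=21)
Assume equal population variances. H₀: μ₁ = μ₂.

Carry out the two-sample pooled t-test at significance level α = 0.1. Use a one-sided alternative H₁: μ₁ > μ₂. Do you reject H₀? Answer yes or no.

x̄₁=50.111, s₁=2.261, n₁=9
x̄₂=43.476, s₂=3.558, n₂=21
s_p² = [8·2.261² + 20·3.558²]/28 = 10.5045
SE = √(s_p²·(1/9+1/21)) = 1.2913
t = (50.111−43.476)/1.2913 = 5.1383
df = 28
p-value (one-sided, H₁ greater) = 0.00001
At α=0.1: p < α → reject H₀

reject H₀: yes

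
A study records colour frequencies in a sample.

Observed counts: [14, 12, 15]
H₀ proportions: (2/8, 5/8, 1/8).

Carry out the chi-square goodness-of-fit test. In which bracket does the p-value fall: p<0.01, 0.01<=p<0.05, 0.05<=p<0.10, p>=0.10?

n = 41; E_i = n·p_i = [10.25, 25.62, 5.12]
χ² = (14−10.25)²/10.25 + (12−25.62)²/25.62 + (15−5.12)²/5.12 = 27.6439
df = 2
p-value (upper-tail) = 0.00000
→ bracket: p<0.01

p-value bracket: p<0.01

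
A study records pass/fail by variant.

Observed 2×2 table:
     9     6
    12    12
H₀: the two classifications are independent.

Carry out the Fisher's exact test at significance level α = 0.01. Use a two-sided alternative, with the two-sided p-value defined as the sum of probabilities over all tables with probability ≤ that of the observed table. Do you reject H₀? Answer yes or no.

reject H₀: no

Margins: r₁=15, r₂=24, c₁=21, c₂=18, n=39
p_obs = C(15,9)·C(24,12)/C(39,21); sum pmf over tables with pmf ≤ p_obs
p-value (two-sided) = 0.74242
At α=0.01: p ≥ α → fail to reject H₀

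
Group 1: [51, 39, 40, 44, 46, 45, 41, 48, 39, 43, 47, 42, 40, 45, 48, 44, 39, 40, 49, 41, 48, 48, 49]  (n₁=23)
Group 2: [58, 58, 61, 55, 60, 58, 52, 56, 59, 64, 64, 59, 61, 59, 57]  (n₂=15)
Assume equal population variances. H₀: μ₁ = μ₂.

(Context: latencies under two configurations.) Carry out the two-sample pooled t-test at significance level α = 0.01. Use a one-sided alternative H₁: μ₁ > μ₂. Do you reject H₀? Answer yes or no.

reject H₀: no

x̄₁=44.174, s₁=3.833, n₁=23
x̄₂=58.733, s₂=3.150, n₂=15
s_p² = [22·3.833² + 14·3.150²]/36 = 12.8399
SE = √(s_p²·(1/23+1/15)) = 1.1892
t = (44.174−58.733)/1.1892 = -12.2428
df = 36
p-value (one-sided, H₁ greater) = 1.00000
At α=0.01: p ≥ α → fail to reject H₀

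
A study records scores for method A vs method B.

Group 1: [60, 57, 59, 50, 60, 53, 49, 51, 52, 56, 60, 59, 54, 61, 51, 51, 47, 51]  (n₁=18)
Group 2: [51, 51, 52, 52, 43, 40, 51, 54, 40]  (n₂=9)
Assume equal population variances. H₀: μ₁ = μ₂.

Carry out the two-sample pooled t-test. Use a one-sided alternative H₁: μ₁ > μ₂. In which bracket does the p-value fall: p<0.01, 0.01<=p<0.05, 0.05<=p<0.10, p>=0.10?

x̄₁=54.500, s₁=4.515, n₁=18
x̄₂=48.222, s₂=5.563, n₂=9
s_p² = [17·4.515² + 8·5.563²]/25 = 23.7622
SE = √(s_p²·(1/18+1/9)) = 1.9901
t = (54.500−48.222)/1.9901 = 3.1546
df = 25
p-value (one-sided, H₁ greater) = 0.00208
→ bracket: p<0.01

p-value bracket: p<0.01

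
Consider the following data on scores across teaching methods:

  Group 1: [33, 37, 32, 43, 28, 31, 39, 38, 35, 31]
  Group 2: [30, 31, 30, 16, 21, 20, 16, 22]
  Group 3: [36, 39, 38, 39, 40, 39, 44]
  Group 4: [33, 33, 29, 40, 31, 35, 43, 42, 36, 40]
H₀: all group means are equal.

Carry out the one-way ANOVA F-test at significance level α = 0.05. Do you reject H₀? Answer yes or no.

Group means [34.70, 23.25, 39.29, 36.20], grand mean 33.429
SSB = Σnᵢ(x̄ᵢ−x̄)² = 1161.943; SSW = ΣΣ(x−x̄ᵢ)² = 704.629
MSB = 1161.943/3 = 387.3143; MSW = 704.629/31 = 22.7300
F = MSB/MSW = 17.0398
df = (3, 31)
p-value (upper-tail) = 0.00000
At α=0.05: p < α → reject H₀

reject H₀: yes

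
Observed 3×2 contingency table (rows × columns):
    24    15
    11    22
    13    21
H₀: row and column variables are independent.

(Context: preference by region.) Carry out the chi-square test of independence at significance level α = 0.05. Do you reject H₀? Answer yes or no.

Row totals [39, 33, 34], col totals [48, 58], n=106
χ² = (24−17.66)²/17.66 + (15−21.34)²/21.34 + (11−14.94)²/14.94 + (22−18.06)²/18.06 + (13−15.40)²/15.40 + (21−18.60)²/18.60 = 6.7426
df = 2
p-value (upper-tail) = 0.03435
At α=0.05: p < α → reject H₀

reject H₀: yes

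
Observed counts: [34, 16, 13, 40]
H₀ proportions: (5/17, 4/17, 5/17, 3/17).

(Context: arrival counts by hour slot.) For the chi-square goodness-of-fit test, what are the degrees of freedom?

degrees of freedom = 3

df = k − 1 = 4 − 1 = 3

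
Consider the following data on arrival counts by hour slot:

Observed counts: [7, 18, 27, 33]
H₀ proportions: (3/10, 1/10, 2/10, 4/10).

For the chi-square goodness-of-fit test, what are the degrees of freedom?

df = k − 1 = 4 − 1 = 3

degrees of freedom = 3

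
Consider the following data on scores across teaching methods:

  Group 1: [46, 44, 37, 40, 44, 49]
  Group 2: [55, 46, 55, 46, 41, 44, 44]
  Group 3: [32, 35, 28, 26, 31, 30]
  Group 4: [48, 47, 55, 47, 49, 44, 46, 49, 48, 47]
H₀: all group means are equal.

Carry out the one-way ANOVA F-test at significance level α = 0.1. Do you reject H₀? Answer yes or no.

Group means [43.33, 47.29, 30.33, 48.00], grand mean 43.207
SSB = Σnᵢ(x̄ᵢ−x̄)² = 1340.663; SSW = ΣΣ(x−x̄ᵢ)² = 398.095
MSB = 1340.663/3 = 446.8878; MSW = 398.095/25 = 15.9238
F = MSB/MSW = 28.0641
df = (3, 25)
p-value (upper-tail) = 0.00000
At α=0.1: p < α → reject H₀

reject H₀: yes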